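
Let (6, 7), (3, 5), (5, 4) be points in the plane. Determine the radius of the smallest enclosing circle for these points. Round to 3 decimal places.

Call the three points A, B, C in the order given.
Side lengths²: AB² = 13, AC² = 10, BC² = 5.
Since AB² = 13 < 10 + 5 = 15, the triangle is acute, so the smallest enclosing circle is the circumcircle.
Circumcentre = (65/14, 81/14), r² = 325/98.
r = √(325/98) ≈ 1.821.

1.821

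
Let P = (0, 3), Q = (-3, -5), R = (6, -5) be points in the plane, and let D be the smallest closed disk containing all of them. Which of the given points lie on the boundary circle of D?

Side lengths²: PQ² = 73, PR² = 100, QR² = 81.
Since PR² = 100 < 81 + 73 = 154, the triangle is acute, so the smallest enclosing circle is the circumcircle.
Circumcentre = (1.5, -2.125), r² = 28.515625.
The points at distance exactly r from the centre are P, Q, R — 3 points.

P, Q, R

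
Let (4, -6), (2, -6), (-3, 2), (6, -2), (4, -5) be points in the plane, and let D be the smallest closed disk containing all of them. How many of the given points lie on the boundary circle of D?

3

The minimum enclosing circle is determined by three boundary points: (4, -6), (-3, 2), (6, -2).
Their circumcentre is (15/22, -81/44) with r² = 54805/1936.
The farthest remaining point (4, -5) is at distance² 40637/1936 ≤ 54805/1936.
The points at distance exactly r from the centre are (4, -6), (-3, 2), (6, -2) — 3 points.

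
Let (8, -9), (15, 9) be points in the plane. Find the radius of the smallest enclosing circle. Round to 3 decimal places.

9.657

The smallest circle enclosing two points has them as diameter endpoints.
Centre = midpoint = (11.5, 0); r² = |(8, -9)−(15, 9)|²/4 = 373/4 = 93.25.
r = √(93.25) ≈ 9.657.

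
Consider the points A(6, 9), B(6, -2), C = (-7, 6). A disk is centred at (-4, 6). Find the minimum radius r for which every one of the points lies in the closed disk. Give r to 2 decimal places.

The required radius is the distance from (-4, 6) to the farthest point.
Squared distances: 109, 164, 9.
Maximum is 164, attained at B.
r = √164 ≈ 12.81.

12.81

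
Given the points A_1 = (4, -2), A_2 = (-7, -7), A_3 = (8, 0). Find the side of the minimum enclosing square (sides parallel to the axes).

The bounding box has width 15 and height 7.
An axis-aligned square enclosing the set must have side ≥ max(width, height).
So the minimum side is max(15, 7) = 15.

15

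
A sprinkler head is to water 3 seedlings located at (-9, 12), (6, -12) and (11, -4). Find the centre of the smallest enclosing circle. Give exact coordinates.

(-1.5, 0)

Call the three points A, B, C in the order given.
Side lengths²: AB² = 801, AC² = 656, BC² = 89.
Since AB² = 801 ≥ 656 + 89 = 745, the angle opposite AB is not acute, so the smallest enclosing circle has AB as diameter.
Centre = midpoint of AB = (-1.5, 0), r² = 801/4 = 200.25.
Centre = (-1.5, 0).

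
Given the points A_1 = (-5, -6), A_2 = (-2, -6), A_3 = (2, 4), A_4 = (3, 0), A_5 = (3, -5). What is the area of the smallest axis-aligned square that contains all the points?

The bounding box has width 8 and height 10.
An axis-aligned square enclosing the set must have side ≥ max(width, height).
So the minimum side is max(8, 10) = 10.
Area = 10² = 100.

100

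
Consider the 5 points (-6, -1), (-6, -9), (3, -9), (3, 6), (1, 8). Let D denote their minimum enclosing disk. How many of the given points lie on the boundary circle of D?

3

By Welzl's lemma the MEC is supported by two points (diametrically opposite) or three points (on a circumcircle).
The minimum enclosing circle is determined by three boundary points: (-6, -9), (3, -9), (1, 8).
Their circumcentre is (-1.5, -31/34) with r² = 49517/578.
The farthest remaining point (3, 6) is at distance² 39317/578 ≤ 49517/578.
The points at distance exactly r from the centre are (-6, -9), (3, -9), (1, 8) — 3 points.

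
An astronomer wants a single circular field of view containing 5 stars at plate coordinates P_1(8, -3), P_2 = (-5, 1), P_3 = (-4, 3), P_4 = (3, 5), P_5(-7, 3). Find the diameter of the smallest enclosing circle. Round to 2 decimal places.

16.16

By Welzl's lemma the MEC is supported by two points (diametrically opposite) or three points (on a circumcircle).
The farthest pair is P_1–P_5 with squared distance 261. The circle on this segment as diameter has centre (0.5, 0) and r² = 261/4 = 65.25.
Check P_2: distance² to centre = 31.25 ≤ 65.25, so it lies inside.
All remaining points lie in this disk, and no smaller disk contains both endpoints, so this is the minimum enclosing circle.
Diameter = 2r = 2√(65.25) ≈ 16.16.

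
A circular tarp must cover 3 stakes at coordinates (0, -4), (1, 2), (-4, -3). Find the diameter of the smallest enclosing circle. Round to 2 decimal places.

Call the three points A, B, C in the order given.
Side lengths²: AB² = 37, AC² = 17, BC² = 50.
Since BC² = 50 < 37 + 17 = 54, the triangle is acute, so the smallest enclosing circle is the circumcircle.
Circumcentre = (-1.3, -0.7), r² = 12.58.
Diameter = 2r = 2√(12.58) ≈ 7.09.

7.09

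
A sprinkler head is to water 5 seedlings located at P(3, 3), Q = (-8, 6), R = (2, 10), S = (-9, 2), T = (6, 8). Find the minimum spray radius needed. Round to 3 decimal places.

By Welzl's lemma the MEC is supported by two points (diametrically opposite) or three points (on a circumcircle).
The farthest pair is S–T with squared distance 261. The circle on this segment as diameter has centre (-1.5, 5) and r² = 261/4 = 65.25.
Check P: distance² to centre = 24.25 ≤ 65.25, so it lies inside.
All remaining points lie in this disk, and no smaller disk contains both endpoints, so this is the minimum enclosing circle.
r = √(65.25) ≈ 8.078.

8.078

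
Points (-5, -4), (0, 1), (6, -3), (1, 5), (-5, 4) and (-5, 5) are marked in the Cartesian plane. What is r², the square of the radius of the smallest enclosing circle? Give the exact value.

11285/242

By Welzl's lemma the MEC is supported by two points (diametrically opposite) or three points (on a circumcircle).
The minimum enclosing circle is determined by three boundary points: (-5, -4), (6, -3), (-5, 5).
Their circumcentre is (3/22, 0.5) with r² = 11285/242.
The farthest remaining point (-5, 4) is at distance² 9349/242 ≤ 11285/242.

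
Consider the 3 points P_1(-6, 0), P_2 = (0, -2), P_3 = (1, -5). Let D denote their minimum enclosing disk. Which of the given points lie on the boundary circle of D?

P_1, P_3

Side lengths²: P_1P_2² = 40, P_1P_3² = 74, P_2P_3² = 10.
Since P_1P_3² = 74 ≥ 40 + 10 = 50, the angle opposite P_1P_3 is not acute, so the smallest enclosing circle has P_1P_3 as diameter.
Centre = midpoint of P_1P_3 = (-2.5, -2.5), r² = 74/4 = 18.5.
The points at distance exactly r from the centre are P_1, P_3 — 2 points.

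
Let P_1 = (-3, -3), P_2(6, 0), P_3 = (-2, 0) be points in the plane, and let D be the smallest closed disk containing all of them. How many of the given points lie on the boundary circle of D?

2

Side lengths²: P_1P_2² = 90, P_1P_3² = 10, P_2P_3² = 64.
Since P_1P_2² = 90 ≥ 64 + 10 = 74, the angle opposite P_1P_2 is not acute, so the smallest enclosing circle has P_1P_2 as diameter.
Centre = midpoint of P_1P_2 = (1.5, -1.5), r² = 90/4 = 22.5.
The points at distance exactly r from the centre are P_1, P_2 — 2 points.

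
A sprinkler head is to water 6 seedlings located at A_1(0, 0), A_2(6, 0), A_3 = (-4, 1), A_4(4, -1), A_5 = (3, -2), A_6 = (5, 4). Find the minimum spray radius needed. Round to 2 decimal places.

5.04

By Welzl's lemma the MEC is supported by two points (diametrically opposite) or three points (on a circumcircle).
The minimum enclosing circle is determined by three boundary points: A_2, A_3, A_6.
Their circumcentre is (27/26, 23/26) with r² = 8585/338.
The farthest remaining point A_4 is at distance² 4165/338 ≤ 8585/338.
r = √(8585/338) ≈ 5.04.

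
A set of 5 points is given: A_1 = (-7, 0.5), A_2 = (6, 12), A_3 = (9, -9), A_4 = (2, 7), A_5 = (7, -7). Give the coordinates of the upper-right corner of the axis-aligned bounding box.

x-range [-7, 9], y-range [-9, 12].
The upper-right corner is (9, 12).

(9, 12)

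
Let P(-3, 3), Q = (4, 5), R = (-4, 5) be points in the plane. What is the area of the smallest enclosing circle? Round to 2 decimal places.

Side lengths²: PQ² = 53, PR² = 5, QR² = 64.
Since QR² = 64 ≥ 53 + 5 = 58, the angle opposite QR is not acute, so the smallest enclosing circle has QR as diameter.
Centre = midpoint of QR = (0, 5), r² = 64/4 = 16.
Area = π·r² = π·16 ≈ 50.27.

50.27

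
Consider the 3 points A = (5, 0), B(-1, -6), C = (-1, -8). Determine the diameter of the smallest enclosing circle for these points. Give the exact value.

Side lengths²: AB² = 72, AC² = 100, BC² = 4.
Since AC² = 100 ≥ 72 + 4 = 76, the angle opposite AC is not acute, so the smallest enclosing circle has AC as diameter.
Centre = midpoint of AC = (2, -4), r² = 100/4 = 25.
Diameter = 2r = 2√25 = 10.

10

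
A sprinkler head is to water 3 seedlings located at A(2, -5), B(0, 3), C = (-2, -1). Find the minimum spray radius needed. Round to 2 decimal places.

Side lengths²: AB² = 68, AC² = 32, BC² = 20.
Since AB² = 68 ≥ 32 + 20 = 52, the angle opposite AB is not acute, so the smallest enclosing circle has AB as diameter.
Centre = midpoint of AB = (1, -1), r² = 68/4 = 17.
r = √17 ≈ 4.12.

4.12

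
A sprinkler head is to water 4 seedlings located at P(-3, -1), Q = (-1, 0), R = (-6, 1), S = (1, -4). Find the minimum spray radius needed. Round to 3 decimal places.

4.301

A smallest enclosing disk is always determined by at most three of the input points on its boundary.
The farthest pair is R–S with squared distance 74. The circle on this segment as diameter has centre (-2.5, -1.5) and r² = 74/4 = 18.5.
Check P: distance² to centre = 0.5 ≤ 18.5, so it lies inside.
All remaining points lie in this disk, and no smaller disk contains both endpoints, so this is the minimum enclosing circle.
r = √(18.5) ≈ 4.301.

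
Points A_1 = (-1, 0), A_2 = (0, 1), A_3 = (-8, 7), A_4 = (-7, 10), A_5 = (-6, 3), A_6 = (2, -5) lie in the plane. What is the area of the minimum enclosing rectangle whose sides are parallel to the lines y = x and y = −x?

In coordinates u = x + y, v = x − y the rectangle is axis-aligned; the map (x,y)→(u,v) scales areas by 2.
u-values: -1, 1, -1, 3, -3, -3; range = 3 − (-3) = 6.
v-values: -1, -1, -15, -17, -9, 7; range = 7 − (-17) = 24.
Area = (6 × 24) / 2 = 72.

72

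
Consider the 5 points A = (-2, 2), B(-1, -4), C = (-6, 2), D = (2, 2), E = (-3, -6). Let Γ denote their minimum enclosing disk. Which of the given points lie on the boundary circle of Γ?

C, D, E

The minimum enclosing circle is determined by three boundary points: C, D, E.
Their circumcentre is (-2, -1.0625) with r² = 25.37890625.
The farthest remaining point B is at distance² 9.62890625 ≤ 25.37890625.
The points at distance exactly r from the centre are C, D, E — 3 points.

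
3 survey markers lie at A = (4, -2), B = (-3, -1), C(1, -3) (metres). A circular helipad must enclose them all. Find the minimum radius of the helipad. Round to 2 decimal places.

Side lengths²: AB² = 50, AC² = 10, BC² = 20.
Since AB² = 50 ≥ 20 + 10 = 30, the angle opposite AB is not acute, so the smallest enclosing circle has AB as diameter.
Centre = midpoint of AB = (0.5, -1.5), r² = 50/4 = 12.5.
r = √(12.5) ≈ 3.54.

3.54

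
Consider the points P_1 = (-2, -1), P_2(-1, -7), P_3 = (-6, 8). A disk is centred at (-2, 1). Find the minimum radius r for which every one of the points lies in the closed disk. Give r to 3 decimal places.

8.062

The required radius is the distance from (-2, 1) to the farthest point.
Squared distances: 4, 65, 65.
Maximum is 65, attained at P_2.
r = √65 ≈ 8.062.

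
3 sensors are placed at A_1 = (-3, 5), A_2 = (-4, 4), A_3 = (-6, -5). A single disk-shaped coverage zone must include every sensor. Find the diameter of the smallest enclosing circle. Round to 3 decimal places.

10.440

Side lengths²: A_1A_2² = 2, A_1A_3² = 109, A_2A_3² = 85.
Since A_1A_3² = 109 ≥ 85 + 2 = 87, the angle opposite A_1A_3 is not acute, so the smallest enclosing circle has A_1A_3 as diameter.
Centre = midpoint of A_1A_3 = (-4.5, 0), r² = 109/4 = 27.25.
Diameter = 2r = 2√(27.25) ≈ 10.440.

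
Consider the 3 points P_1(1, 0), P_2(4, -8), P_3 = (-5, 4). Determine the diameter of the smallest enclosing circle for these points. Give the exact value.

Side lengths²: P_1P_2² = 73, P_1P_3² = 52, P_2P_3² = 225.
Since P_2P_3² = 225 ≥ 73 + 52 = 125, the angle opposite P_2P_3 is not acute, so the smallest enclosing circle has P_2P_3 as diameter.
Centre = midpoint of P_2P_3 = (-0.5, -2), r² = 225/4 = 56.25.
Diameter = 2r = 2√(56.25) = 15.

15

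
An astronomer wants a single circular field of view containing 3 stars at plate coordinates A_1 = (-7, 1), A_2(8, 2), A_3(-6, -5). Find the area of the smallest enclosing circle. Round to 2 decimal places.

Side lengths²: A_1A_2² = 226, A_1A_3² = 37, A_2A_3² = 245.
Since A_2A_3² = 245 < 226 + 37 = 263, the triangle is acute, so the smallest enclosing circle is the circumcircle.
Circumcentre = (17/26, -21/26), r² = 20905/338.
Area = π·r² = π·20905/338 ≈ 194.30.

194.30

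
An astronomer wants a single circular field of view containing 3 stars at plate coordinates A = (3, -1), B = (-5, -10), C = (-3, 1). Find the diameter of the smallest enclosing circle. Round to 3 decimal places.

Side lengths²: AB² = 145, AC² = 40, BC² = 125.
Since AB² = 145 < 125 + 40 = 165, the triangle is acute, so the smallest enclosing circle is the circumcircle.
Circumcentre = (-23/14, -69/14), r² = 3625/98.
Diameter = 2r = 2√(3625/98) ≈ 12.164.

12.164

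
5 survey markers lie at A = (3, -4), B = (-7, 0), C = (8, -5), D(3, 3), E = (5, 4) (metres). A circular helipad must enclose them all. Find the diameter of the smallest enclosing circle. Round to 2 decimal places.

A smallest enclosing disk is always determined by at most three of the input points on its boundary.
The farthest pair is B–C with squared distance 250. The circle on this segment as diameter has centre (0.5, -2.5) and r² = 250/4 = 62.5.
Check A: distance² to centre = 8.5 ≤ 62.5, so it lies inside.
All remaining points lie in this disk, and no smaller disk contains both endpoints, so this is the minimum enclosing circle.
Diameter = 2r = 2√(62.5) ≈ 15.81.

15.81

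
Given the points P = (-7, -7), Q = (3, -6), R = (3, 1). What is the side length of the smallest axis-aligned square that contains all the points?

The bounding box has width 10 and height 8.
An axis-aligned square enclosing the set must have side ≥ max(width, height).
So the minimum side is max(10, 8) = 10.

10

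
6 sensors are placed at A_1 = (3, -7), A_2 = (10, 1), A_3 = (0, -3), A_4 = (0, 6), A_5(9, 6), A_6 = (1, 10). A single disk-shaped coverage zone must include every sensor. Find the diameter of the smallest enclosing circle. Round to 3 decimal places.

17.117

A smallest enclosing disk is always determined by at most three of the input points on its boundary.
The farthest pair is A_1–A_6 with squared distance 293. The circle on this segment as diameter has centre (2, 1.5) and r² = 293/4 = 73.25.
Check A_2: distance² to centre = 64.25 ≤ 73.25, so it lies inside.
All remaining points lie in this disk, and no smaller disk contains both endpoints, so this is the minimum enclosing circle.
Diameter = 2r = 2√(73.25) ≈ 17.117.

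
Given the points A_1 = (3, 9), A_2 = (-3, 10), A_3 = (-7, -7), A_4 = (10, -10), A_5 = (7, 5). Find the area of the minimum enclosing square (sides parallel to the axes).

The bounding box has width 17 and height 20.
An axis-aligned square enclosing the set must have side ≥ max(width, height).
So the minimum side is max(17, 20) = 20.
Area = 20² = 400.

400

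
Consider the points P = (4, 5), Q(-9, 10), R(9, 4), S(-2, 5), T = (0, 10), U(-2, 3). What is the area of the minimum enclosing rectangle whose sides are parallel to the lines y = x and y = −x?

In coordinates u = x + y, v = x − y the rectangle is axis-aligned; the map (x,y)→(u,v) scales areas by 2.
u-values: 9, 1, 13, 3, 10, 1; range = 13 − 1 = 12.
v-values: -1, -19, 5, -7, -10, -5; range = 5 − (-19) = 24.
Area = (12 × 24) / 2 = 144.

144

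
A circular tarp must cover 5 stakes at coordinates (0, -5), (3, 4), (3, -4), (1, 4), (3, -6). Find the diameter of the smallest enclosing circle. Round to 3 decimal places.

10.198

By Welzl's lemma the MEC is supported by two points (diametrically opposite) or three points (on a circumcircle).
The farthest pair is (1, 4)–(3, -6) with squared distance 104. The circle on this segment as diameter has centre (2, -1) and r² = 104/4 = 26.
Check (0, -5): distance² to centre = 20 ≤ 26, so it lies inside.
All remaining points lie in this disk, and no smaller disk contains both endpoints, so this is the minimum enclosing circle.
Diameter = 2r = 2√26 ≈ 10.198.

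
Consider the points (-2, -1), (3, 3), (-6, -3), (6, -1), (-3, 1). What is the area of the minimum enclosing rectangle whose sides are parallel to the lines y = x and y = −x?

In coordinates u = x + y, v = x − y the rectangle is axis-aligned; the map (x,y)→(u,v) scales areas by 2.
u-values: -3, 6, -9, 5, -2; range = 6 − (-9) = 15.
v-values: -1, 0, -3, 7, -4; range = 7 − (-4) = 11.
Area = (15 × 11) / 2 = 82.5.

82.5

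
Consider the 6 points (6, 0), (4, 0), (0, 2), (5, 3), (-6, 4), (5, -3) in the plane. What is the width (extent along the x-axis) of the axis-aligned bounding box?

max x = 6, min x = -6, so width = 12.

12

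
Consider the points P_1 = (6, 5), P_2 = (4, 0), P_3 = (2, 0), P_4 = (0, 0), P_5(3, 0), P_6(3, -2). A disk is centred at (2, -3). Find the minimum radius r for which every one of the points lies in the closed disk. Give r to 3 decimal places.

The required radius is the distance from (2, -3) to the farthest point.
Squared distances: 80, 13, 9, 13, 10, 2.
Maximum is 80, attained at P_1.
r = √80 ≈ 8.944.

8.944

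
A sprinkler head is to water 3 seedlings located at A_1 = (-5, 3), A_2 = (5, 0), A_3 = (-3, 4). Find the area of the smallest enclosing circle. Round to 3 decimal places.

85.608

Side lengths²: A_1A_2² = 109, A_1A_3² = 5, A_2A_3² = 80.
Since A_1A_2² = 109 ≥ 80 + 5 = 85, the angle opposite A_1A_2 is not acute, so the smallest enclosing circle has A_1A_2 as diameter.
Centre = midpoint of A_1A_2 = (0, 1.5), r² = 109/4 = 27.25.
Area = π·r² = π·27.25 ≈ 85.608.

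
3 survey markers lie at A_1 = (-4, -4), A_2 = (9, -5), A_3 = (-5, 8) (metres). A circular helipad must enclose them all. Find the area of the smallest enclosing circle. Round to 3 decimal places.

286.670

Side lengths²: A_1A_2² = 170, A_1A_3² = 145, A_2A_3² = 365.
Since A_2A_3² = 365 ≥ 170 + 145 = 315, the angle opposite A_2A_3 is not acute, so the smallest enclosing circle has A_2A_3 as diameter.
Centre = midpoint of A_2A_3 = (2, 1.5), r² = 365/4 = 91.25.
Area = π·r² = π·91.25 ≈ 286.670.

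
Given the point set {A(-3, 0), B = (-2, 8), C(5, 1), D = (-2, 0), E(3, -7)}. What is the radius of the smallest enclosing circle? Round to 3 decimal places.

7.906

The farthest pair is B–E with squared distance 250. The circle on this segment as diameter has centre (0.5, 0.5) and r² = 250/4 = 62.5.
Check A: distance² to centre = 12.5 ≤ 62.5, so it lies inside.
All remaining points lie in this disk, and no smaller disk contains both endpoints, so this is the minimum enclosing circle.
r = √(62.5) ≈ 7.906.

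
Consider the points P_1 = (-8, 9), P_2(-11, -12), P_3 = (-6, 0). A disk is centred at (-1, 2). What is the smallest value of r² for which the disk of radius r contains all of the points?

The required radius is the distance from (-1, 2) to the farthest point.
Squared distances: 98, 296, 29.
Maximum is 296, attained at P_2.

296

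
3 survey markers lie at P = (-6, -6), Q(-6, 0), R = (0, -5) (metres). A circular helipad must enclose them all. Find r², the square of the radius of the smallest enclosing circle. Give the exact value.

2257/144

Side lengths²: PQ² = 36, PR² = 37, QR² = 61.
Since QR² = 61 < 37 + 36 = 73, the triangle is acute, so the smallest enclosing circle is the circumcircle.
Circumcentre = (-41/12, -3), r² = 2257/144.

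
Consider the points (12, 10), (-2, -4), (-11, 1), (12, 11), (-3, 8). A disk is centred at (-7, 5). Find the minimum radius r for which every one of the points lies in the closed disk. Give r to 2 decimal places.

The required radius is the distance from (-7, 5) to the farthest point.
Squared distances: 386, 106, 32, 397, 25.
Maximum is 397, attained at (12, 11).
r = √397 ≈ 19.92.

19.92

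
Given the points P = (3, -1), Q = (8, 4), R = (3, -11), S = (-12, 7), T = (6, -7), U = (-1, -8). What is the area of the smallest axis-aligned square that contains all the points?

The bounding box has width 20 and height 18.
An axis-aligned square enclosing the set must have side ≥ max(width, height).
So the minimum side is max(20, 18) = 20.
Area = 20² = 400.

400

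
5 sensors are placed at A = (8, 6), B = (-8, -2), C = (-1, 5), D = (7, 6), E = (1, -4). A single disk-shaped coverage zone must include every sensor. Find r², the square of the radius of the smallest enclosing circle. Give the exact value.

80

The farthest pair is A–B with squared distance 320. The circle on this segment as diameter has centre (0, 2) and r² = 320/4 = 80.
Check C: distance² to centre = 10 ≤ 80, so it lies inside.
All remaining points lie in this disk, and no smaller disk contains both endpoints, so this is the minimum enclosing circle.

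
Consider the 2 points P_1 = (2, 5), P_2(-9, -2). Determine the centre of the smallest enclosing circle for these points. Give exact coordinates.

The smallest circle enclosing two points has them as diameter endpoints.
Centre = midpoint = (-3.5, 1.5); r² = |P_1P_2|²/4 = 170/4 = 42.5.
Centre = (-3.5, 1.5).

(-3.5, 1.5)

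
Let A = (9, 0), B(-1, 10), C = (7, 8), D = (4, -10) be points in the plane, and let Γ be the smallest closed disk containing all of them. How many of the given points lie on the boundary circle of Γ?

2

The minimum enclosing circle of a finite set is fixed by two of the points (as a diameter) or three (as a circumcircle).
The farthest pair is B–D with squared distance 425. The circle on this segment as diameter has centre (1.5, 0) and r² = 425/4 = 106.25.
Check A: distance² to centre = 56.25 ≤ 106.25, so it lies inside.
All remaining points lie in this disk, and no smaller disk contains both endpoints, so this is the minimum enclosing circle.
The points at distance exactly r from the centre are B, D — 2 points.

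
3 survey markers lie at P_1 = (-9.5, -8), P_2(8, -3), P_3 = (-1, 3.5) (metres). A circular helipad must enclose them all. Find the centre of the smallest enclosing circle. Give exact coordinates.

(-0.75, -5.5)

Side lengths²: P_1P_2² = 331.25, P_1P_3² = 204.5, P_2P_3² = 123.25.
Since P_1P_2² = 331.25 ≥ 204.5 + 123.25 = 327.75, the angle opposite P_1P_2 is not acute, so the smallest enclosing circle has P_1P_2 as diameter.
Centre = midpoint of P_1P_2 = (-0.75, -5.5), r² = 331.25/4 = 82.8125.
Centre = (-0.75, -5.5).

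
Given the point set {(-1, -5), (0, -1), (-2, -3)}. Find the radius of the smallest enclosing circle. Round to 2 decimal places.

Call the three points A, B, C in the order given.
Side lengths²: AB² = 17, AC² = 5, BC² = 8.
Since AB² = 17 ≥ 8 + 5 = 13, the angle opposite AB is not acute, so the smallest enclosing circle has AB as diameter.
Centre = midpoint of AB = (-0.5, -3), r² = 17/4 = 4.25.
r = √(4.25) ≈ 2.06.

2.06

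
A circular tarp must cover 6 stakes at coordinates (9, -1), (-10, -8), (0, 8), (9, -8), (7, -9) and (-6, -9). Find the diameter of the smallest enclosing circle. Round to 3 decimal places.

21.648

The minimum enclosing circle is determined by three boundary points: (-10, -8), (0, 8), (9, -8).
Their circumcentre is (-0.5, -2.8125) with r² = 117.16015625.
The farthest remaining point (7, -9) is at distance² 94.53515625 ≤ 117.16015625.
Diameter = 2r = 2√(117.16015625) ≈ 21.648.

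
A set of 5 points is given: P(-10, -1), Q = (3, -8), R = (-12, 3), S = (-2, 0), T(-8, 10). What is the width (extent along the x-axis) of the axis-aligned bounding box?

max x = 3, min x = -12, so width = 15.

15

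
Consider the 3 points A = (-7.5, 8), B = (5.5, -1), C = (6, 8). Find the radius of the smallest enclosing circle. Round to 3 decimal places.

7.918

Side lengths²: AB² = 250, AC² = 182.25, BC² = 81.25.
Since AB² = 250 < 182.25 + 81.25 = 263.5, the triangle is acute, so the smallest enclosing circle is the circumcircle.
Circumcentre = (-0.75, 139/36), r² = 40625/648.
r = √(40625/648) ≈ 7.918.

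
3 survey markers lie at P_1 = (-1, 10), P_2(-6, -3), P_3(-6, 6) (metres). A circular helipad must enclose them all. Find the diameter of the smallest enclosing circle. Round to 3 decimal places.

Side lengths²: P_1P_2² = 194, P_1P_3² = 41, P_2P_3² = 81.
Since P_1P_2² = 194 ≥ 81 + 41 = 122, the angle opposite P_1P_2 is not acute, so the smallest enclosing circle has P_1P_2 as diameter.
Centre = midpoint of P_1P_2 = (-3.5, 3.5), r² = 194/4 = 48.5.
Diameter = 2r = 2√(48.5) ≈ 13.928.

13.928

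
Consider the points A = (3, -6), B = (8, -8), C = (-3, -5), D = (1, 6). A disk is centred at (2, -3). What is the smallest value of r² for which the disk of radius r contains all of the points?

The required radius is the distance from (2, -3) to the farthest point.
Squared distances: 10, 61, 29, 82.
Maximum is 82, attained at D.

82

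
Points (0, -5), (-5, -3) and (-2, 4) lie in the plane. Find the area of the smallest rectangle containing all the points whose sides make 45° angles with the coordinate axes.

55

In coordinates u = x + y, v = x − y the rectangle is axis-aligned; the map (x,y)→(u,v) scales areas by 2.
u-values: -5, -8, 2; range = 2 − (-8) = 10.
v-values: 5, -2, -6; range = 5 − (-6) = 11.
Area = (10 × 11) / 2 = 55.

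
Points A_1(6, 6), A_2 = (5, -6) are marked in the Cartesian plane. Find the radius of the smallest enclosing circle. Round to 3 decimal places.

The smallest circle enclosing two points has them as diameter endpoints.
Centre = midpoint = (5.5, 0); r² = |A_1A_2|²/4 = 145/4 = 36.25.
r = √(36.25) ≈ 6.021.

6.021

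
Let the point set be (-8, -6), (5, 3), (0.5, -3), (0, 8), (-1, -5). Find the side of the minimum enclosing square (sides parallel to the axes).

14

The bounding box has width 13 and height 14.
An axis-aligned square enclosing the set must have side ≥ max(width, height).
So the minimum side is max(13, 14) = 14.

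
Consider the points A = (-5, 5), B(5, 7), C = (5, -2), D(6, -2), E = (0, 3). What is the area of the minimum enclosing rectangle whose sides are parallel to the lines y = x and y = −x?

In coordinates u = x + y, v = x − y the rectangle is axis-aligned; the map (x,y)→(u,v) scales areas by 2.
u-values: 0, 12, 3, 4, 3; range = 12 − 0 = 12.
v-values: -10, -2, 7, 8, -3; range = 8 − (-10) = 18.
Area = (12 × 18) / 2 = 108.

108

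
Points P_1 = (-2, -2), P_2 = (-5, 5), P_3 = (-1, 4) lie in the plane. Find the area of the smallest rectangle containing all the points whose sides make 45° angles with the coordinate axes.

In coordinates u = x + y, v = x − y the rectangle is axis-aligned; the map (x,y)→(u,v) scales areas by 2.
u-values: -4, 0, 3; range = 3 − (-4) = 7.
v-values: 0, -10, -5; range = 0 − (-10) = 10.
Area = (7 × 10) / 2 = 35.

35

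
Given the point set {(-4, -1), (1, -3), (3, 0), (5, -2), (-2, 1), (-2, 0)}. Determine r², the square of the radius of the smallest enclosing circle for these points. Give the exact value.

The minimum enclosing circle of a finite set is fixed by two of the points (as a diameter) or three (as a circumcircle).
The farthest pair is (-4, -1)–(5, -2) with squared distance 82. The circle on this segment as diameter has centre (0.5, -1.5) and r² = 82/4 = 20.5.
Check (1, -3): distance² to centre = 2.5 ≤ 20.5, so it lies inside.
All remaining points lie in this disk, and no smaller disk contains both endpoints, so this is the minimum enclosing circle.

20.5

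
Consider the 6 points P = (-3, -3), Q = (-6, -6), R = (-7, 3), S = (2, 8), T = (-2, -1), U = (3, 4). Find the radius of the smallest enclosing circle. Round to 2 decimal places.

8.06

A smallest enclosing disk is always determined by at most three of the input points on its boundary.
The farthest pair is Q–S with squared distance 260. The circle on this segment as diameter has centre (-2, 1) and r² = 260/4 = 65.
Check P: distance² to centre = 17 ≤ 65, so it lies inside.
All remaining points lie in this disk, and no smaller disk contains both endpoints, so this is the minimum enclosing circle.
r = √65 ≈ 8.06.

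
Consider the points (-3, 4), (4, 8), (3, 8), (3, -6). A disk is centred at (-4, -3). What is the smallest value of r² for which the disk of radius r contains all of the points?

The required radius is the distance from (-4, -3) to the farthest point.
Squared distances: 50, 185, 170, 58.
Maximum is 185, attained at (4, 8).

185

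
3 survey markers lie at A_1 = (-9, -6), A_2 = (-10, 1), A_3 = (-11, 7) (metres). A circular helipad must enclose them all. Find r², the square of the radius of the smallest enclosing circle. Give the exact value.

43.25

Side lengths²: A_1A_2² = 50, A_1A_3² = 173, A_2A_3² = 37.
Since A_1A_3² = 173 ≥ 50 + 37 = 87, the angle opposite A_1A_3 is not acute, so the smallest enclosing circle has A_1A_3 as diameter.
Centre = midpoint of A_1A_3 = (-10, 0.5), r² = 173/4 = 43.25.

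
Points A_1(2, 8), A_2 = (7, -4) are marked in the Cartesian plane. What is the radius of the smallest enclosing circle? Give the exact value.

The smallest circle enclosing two points has them as diameter endpoints.
Centre = midpoint = (4.5, 2); r² = |A_1A_2|²/4 = 169/4 = 42.25.
r = √(42.25) = 6.5.

6.5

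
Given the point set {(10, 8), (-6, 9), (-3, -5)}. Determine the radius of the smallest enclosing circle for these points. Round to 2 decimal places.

9.55

Call the three points A, B, C in the order given.
Side lengths²: AB² = 257, AC² = 338, BC² = 205.
Since AC² = 338 < 257 + 205 = 462, the triangle is acute, so the smallest enclosing circle is the circumcircle.
Circumcentre = (57/34, 113/34), r² = 52685/578.
r = √(52685/578) ≈ 9.55.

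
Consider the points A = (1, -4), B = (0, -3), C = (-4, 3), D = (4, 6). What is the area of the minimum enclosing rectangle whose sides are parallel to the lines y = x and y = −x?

78

In coordinates u = x + y, v = x − y the rectangle is axis-aligned; the map (x,y)→(u,v) scales areas by 2.
u-values: -3, -3, -1, 10; range = 10 − (-3) = 13.
v-values: 5, 3, -7, -2; range = 5 − (-7) = 12.
Area = (13 × 12) / 2 = 78.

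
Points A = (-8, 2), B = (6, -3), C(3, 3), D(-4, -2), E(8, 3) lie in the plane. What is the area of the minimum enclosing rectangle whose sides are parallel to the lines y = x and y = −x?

In coordinates u = x + y, v = x − y the rectangle is axis-aligned; the map (x,y)→(u,v) scales areas by 2.
u-values: -6, 3, 6, -6, 11; range = 11 − (-6) = 17.
v-values: -10, 9, 0, -2, 5; range = 9 − (-10) = 19.
Area = (17 × 19) / 2 = 161.5.

161.5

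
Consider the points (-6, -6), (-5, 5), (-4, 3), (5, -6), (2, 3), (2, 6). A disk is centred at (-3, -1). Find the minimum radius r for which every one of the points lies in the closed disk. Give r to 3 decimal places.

The required radius is the distance from (-3, -1) to the farthest point.
Squared distances: 34, 40, 17, 89, 41, 74.
Maximum is 89, attained at (5, -6).
r = √89 ≈ 9.434.

9.434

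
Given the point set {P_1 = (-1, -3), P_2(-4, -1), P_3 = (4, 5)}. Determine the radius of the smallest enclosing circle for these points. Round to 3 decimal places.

Side lengths²: P_1P_2² = 13, P_1P_3² = 89, P_2P_3² = 100.
Since P_2P_3² = 100 < 89 + 13 = 102, the triangle is acute, so the smallest enclosing circle is the circumcircle.
Circumcentre = (3/34, 32/17), r² = 28925/1156.
r = √(28925/1156) ≈ 5.002.

5.002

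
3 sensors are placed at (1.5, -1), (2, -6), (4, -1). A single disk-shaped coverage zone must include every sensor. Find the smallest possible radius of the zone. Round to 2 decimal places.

2.71

Call the three points A, B, C in the order given.
Side lengths²: AB² = 25.25, AC² = 6.25, BC² = 29.
Since BC² = 29 < 25.25 + 6.25 = 31.5, the triangle is acute, so the smallest enclosing circle is the circumcircle.
Circumcentre = (2.75, -3.4), r² = 7.3225.
r = √(7.3225) ≈ 2.71.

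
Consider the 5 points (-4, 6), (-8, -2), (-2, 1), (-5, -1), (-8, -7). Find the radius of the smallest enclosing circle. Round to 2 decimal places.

6.80

A smallest enclosing disk is always determined by at most three of the input points on its boundary.
The farthest pair is (-4, 6)–(-8, -7) with squared distance 185. The circle on this segment as diameter has centre (-6, -0.5) and r² = 185/4 = 46.25.
Check (-8, -2): distance² to centre = 6.25 ≤ 46.25, so it lies inside.
All remaining points lie in this disk, and no smaller disk contains both endpoints, so this is the minimum enclosing circle.
r = √(46.25) ≈ 6.80.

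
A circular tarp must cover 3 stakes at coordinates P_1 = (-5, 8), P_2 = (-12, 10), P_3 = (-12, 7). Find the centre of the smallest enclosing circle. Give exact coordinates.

(-121/14, 8.5)

Side lengths²: P_1P_2² = 53, P_1P_3² = 50, P_2P_3² = 9.
Since P_1P_2² = 53 < 50 + 9 = 59, the triangle is acute, so the smallest enclosing circle is the circumcircle.
Circumcentre = (-121/14, 8.5), r² = 1325/98.
Centre = (-121/14, 8.5).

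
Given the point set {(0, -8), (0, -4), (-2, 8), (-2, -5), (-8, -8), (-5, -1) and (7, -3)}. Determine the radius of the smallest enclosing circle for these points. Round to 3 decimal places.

9.143

A smallest enclosing disk is always determined by at most three of the input points on its boundary.
The minimum enclosing circle is determined by three boundary points: (-2, 8), (-8, -8), (7, -3).
Their circumcentre is (-41/21, -8/7) with r² = 36865/441.
The farthest remaining point (0, -8) is at distance² 22417/441 ≤ 36865/441.
r = √(36865/441) ≈ 9.143.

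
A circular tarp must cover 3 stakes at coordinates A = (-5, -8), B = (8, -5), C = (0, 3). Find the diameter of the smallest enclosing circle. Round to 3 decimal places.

14.249

Side lengths²: AB² = 178, AC² = 146, BC² = 128.
Since AB² = 178 < 146 + 128 = 274, the triangle is acute, so the smallest enclosing circle is the circumcircle.
Circumcentre = (0.9375, -4.0625), r² = 50.7578125.
Diameter = 2r = 2√(50.7578125) ≈ 14.249.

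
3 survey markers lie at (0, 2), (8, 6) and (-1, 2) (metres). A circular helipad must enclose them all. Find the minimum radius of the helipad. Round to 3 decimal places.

Call the three points A, B, C in the order given.
Side lengths²: AB² = 80, AC² = 1, BC² = 97.
Since BC² = 97 ≥ 80 + 1 = 81, the angle opposite BC is not acute, so the smallest enclosing circle has BC as diameter.
Centre = midpoint of BC = (3.5, 4), r² = 97/4 = 24.25.
r = √(24.25) ≈ 4.924.

4.924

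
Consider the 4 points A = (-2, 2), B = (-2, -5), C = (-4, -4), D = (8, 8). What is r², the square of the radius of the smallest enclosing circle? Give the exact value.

72

A smallest enclosing disk is always determined by at most three of the input points on its boundary.
The farthest pair is C–D with squared distance 288. The circle on this segment as diameter has centre (2, 2) and r² = 288/4 = 72.
Check A: distance² to centre = 16 ≤ 72, so it lies inside.
All remaining points lie in this disk, and no smaller disk contains both endpoints, so this is the minimum enclosing circle.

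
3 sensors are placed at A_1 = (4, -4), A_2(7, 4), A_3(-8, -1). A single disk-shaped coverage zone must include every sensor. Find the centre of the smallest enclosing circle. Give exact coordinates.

(-0.5, 1.5)

Side lengths²: A_1A_2² = 73, A_1A_3² = 153, A_2A_3² = 250.
Since A_2A_3² = 250 ≥ 153 + 73 = 226, the angle opposite A_2A_3 is not acute, so the smallest enclosing circle has A_2A_3 as diameter.
Centre = midpoint of A_2A_3 = (-0.5, 1.5), r² = 250/4 = 62.5.
Centre = (-0.5, 1.5).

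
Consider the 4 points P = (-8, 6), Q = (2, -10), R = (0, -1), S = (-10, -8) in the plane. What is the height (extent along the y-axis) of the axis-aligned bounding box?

max y = 6, min y = -10, so height = 16.

16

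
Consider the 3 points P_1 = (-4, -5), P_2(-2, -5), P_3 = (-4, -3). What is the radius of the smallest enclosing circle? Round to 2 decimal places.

1.41

Side lengths²: P_1P_2² = 4, P_1P_3² = 4, P_2P_3² = 8.
Since P_2P_3² = 8 ≥ 4 + 4 = 8, the angle opposite P_2P_3 is not acute, so the smallest enclosing circle has P_2P_3 as diameter.
Centre = midpoint of P_2P_3 = (-3, -4), r² = 8/4 = 2.
r = √2 ≈ 1.41.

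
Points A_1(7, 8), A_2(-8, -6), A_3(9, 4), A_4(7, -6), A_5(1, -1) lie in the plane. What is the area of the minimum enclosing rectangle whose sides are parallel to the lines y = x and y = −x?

217.5

In coordinates u = x + y, v = x − y the rectangle is axis-aligned; the map (x,y)→(u,v) scales areas by 2.
u-values: 15, -14, 13, 1, 0; range = 15 − (-14) = 29.
v-values: -1, -2, 5, 13, 2; range = 13 − (-2) = 15.
Area = (29 × 15) / 2 = 217.5.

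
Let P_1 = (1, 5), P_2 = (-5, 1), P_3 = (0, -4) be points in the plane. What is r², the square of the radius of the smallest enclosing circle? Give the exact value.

21.32

Side lengths²: P_1P_2² = 52, P_1P_3² = 82, P_2P_3² = 50.
Since P_1P_3² = 82 < 52 + 50 = 102, the triangle is acute, so the smallest enclosing circle is the circumcircle.
Circumcentre = (-0.4, 0.6), r² = 21.32.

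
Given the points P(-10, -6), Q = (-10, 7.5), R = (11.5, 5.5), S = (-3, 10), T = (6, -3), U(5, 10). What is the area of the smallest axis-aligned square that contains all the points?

The bounding box has width 21.5 and height 16.
An axis-aligned square enclosing the set must have side ≥ max(width, height).
So the minimum side is max(21.5, 16) = 21.5.
Area = 21.5² = 462.25.

462.25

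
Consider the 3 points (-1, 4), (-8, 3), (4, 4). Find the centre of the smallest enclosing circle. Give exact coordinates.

(-2, 3.5)

Call the three points A, B, C in the order given.
Side lengths²: AB² = 50, AC² = 25, BC² = 145.
Since BC² = 145 ≥ 50 + 25 = 75, the angle opposite BC is not acute, so the smallest enclosing circle has BC as diameter.
Centre = midpoint of BC = (-2, 3.5), r² = 145/4 = 36.25.
Centre = (-2, 3.5).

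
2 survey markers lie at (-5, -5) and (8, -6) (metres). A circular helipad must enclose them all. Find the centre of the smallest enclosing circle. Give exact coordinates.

(1.5, -5.5)

The smallest circle enclosing two points has them as diameter endpoints.
Centre = midpoint = (1.5, -5.5); r² = |(-5, -5)−(8, -6)|²/4 = 170/4 = 42.5.
Centre = (1.5, -5.5).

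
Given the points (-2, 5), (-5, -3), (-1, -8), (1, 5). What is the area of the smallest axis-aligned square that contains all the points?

169

The bounding box has width 6 and height 13.
An axis-aligned square enclosing the set must have side ≥ max(width, height).
So the minimum side is max(6, 13) = 13.
Area = 13² = 169.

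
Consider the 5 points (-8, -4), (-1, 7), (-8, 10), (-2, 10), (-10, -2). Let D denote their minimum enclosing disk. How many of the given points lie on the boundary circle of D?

By Welzl's lemma the MEC is supported by two points (diametrically opposite) or three points (on a circumcircle).
The farthest pair is (-8, -4)–(-2, 10) with squared distance 232. The circle on this segment as diameter has centre (-5, 3) and r² = 232/4 = 58.
Check (-1, 7): distance² to centre = 32 ≤ 58, so it lies inside.
All remaining points lie in this disk, and no smaller disk contains both endpoints, so this is the minimum enclosing circle.
The points at distance exactly r from the centre are (-8, -4), (-8, 10), (-2, 10) — 3 points.

3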